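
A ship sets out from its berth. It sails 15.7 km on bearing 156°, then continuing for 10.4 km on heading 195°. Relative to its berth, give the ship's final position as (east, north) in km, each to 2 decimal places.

(3.69, -24.39)

Leg 1 (156°, 15.7 km): east 15.7 sin 156° = 6.39, north 15.7 cos 156° = -14.34
Leg 2 (195°, 10.4 km): east 10.4 sin 195° = -2.69, north 10.4 cos 195° = -10.05
Summing: 3.69 km east, -24.39 km north → (3.69, -24.39).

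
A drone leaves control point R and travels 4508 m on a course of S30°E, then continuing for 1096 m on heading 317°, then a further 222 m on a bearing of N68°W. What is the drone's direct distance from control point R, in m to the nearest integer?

Leg 1 (S30°E, 4508 m): east 4508 sin 150° = 2254.00, north 4508 cos 150° = -3904.04
Leg 2 (317°, 1096 m): east 1096 sin 317° = -747.47, north 1096 cos 317° = 801.56
Leg 3 (N68°W, 222 m): east 222 sin 292° = -205.83, north 222 cos 292° = 83.16
Net: 1300.69 east, -3019.32 north. Distance = √((1300.69)² + (-3019.32)²) = 3287.564 m.

3288 m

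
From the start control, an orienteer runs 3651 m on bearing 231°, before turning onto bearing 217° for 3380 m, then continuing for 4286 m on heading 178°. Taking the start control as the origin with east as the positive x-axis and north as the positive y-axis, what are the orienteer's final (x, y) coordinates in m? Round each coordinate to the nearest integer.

(-4722, -9280)

Leg 1 (231°, 3651 m): east 3651 sin 231° = -2837.36, north 3651 cos 231° = -2297.65
Leg 2 (217°, 3380 m): east 3380 sin 217° = -2034.13, north 3380 cos 217° = -2699.39
Leg 3 (178°, 4286 m): east 4286 sin 178° = 149.58, north 4286 cos 178° = -4283.39
Summing: -4721.92 m east, -9280.43 m north → (-4722, -9280).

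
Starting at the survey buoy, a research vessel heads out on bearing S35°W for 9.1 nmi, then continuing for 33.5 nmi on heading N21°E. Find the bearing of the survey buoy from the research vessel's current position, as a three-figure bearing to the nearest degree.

Leg 1 (S35°W, 9.1 nmi): east 9.1 sin 215° = -5.22, north 9.1 cos 215° = -7.45
Leg 2 (N21°E, 33.5 nmi): east 33.5 sin 21° = 12.01, north 33.5 cos 21° = 31.27
Net displacement: 6.79 east, 23.82 north. Direction back to start is (-6.79, -23.82): bearing = atan2(-6.79, -23.82) mod 360° = 195.90° ≈ 196°.

196°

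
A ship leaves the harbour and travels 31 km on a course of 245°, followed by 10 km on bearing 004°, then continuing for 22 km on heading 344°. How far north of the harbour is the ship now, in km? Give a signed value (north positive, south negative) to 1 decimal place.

Leg 1 (245°, 31 km): east 31 sin 245° = -28.10, north 31 cos 245° = -13.10
Leg 2 (004°, 10 km): east 10 sin 4° = 0.70, north 10 cos 4° = 9.98
Leg 3 (344°, 22 km): east 22 sin 344° = -6.06, north 22 cos 344° = 21.15
Net north component: 18.02 km.

18.0 km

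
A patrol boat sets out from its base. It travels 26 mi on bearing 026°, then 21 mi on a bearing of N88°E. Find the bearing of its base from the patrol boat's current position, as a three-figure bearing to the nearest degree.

233°

Leg 1 (026°, 26 mi): east 26 sin 26° = 11.40, north 26 cos 26° = 23.37
Leg 2 (N88°E, 21 mi): east 21 sin 88° = 20.99, north 21 cos 88° = 0.73
Net displacement: 32.38 east, 24.10 north. Direction back to start is (-32.38, -24.10): bearing = atan2(-32.38, -24.10) mod 360° = 233.34° ≈ 233°.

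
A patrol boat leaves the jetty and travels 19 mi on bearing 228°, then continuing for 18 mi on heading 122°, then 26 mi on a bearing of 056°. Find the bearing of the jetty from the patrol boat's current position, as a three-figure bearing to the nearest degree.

Leg 1 (228°, 19 mi): east 19 sin 228° = -14.12, north 19 cos 228° = -12.71
Leg 2 (122°, 18 mi): east 18 sin 122° = 15.26, north 18 cos 122° = -9.54
Leg 3 (056°, 26 mi): east 26 sin 56° = 21.55, north 26 cos 56° = 14.54
Net displacement: 22.70 east, -7.71 north. Direction back to start is (-22.70, 7.71): bearing = atan2(-22.70, 7.71) mod 360° = 288.77° ≈ 289°.

289°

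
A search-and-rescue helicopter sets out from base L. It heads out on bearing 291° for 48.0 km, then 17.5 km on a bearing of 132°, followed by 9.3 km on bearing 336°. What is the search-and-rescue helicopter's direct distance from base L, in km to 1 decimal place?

38.2 km

Leg 1 (291°, 48.0 km): east 48.0 sin 291° = -44.81, north 48.0 cos 291° = 17.20
Leg 2 (132°, 17.5 km): east 17.5 sin 132° = 13.01, north 17.5 cos 132° = -11.71
Leg 3 (336°, 9.3 km): east 9.3 sin 336° = -3.78, north 9.3 cos 336° = 8.50
Net: -35.59 east, 13.99 north. Distance = √((-35.59)² + (13.99)²) = 38.240 km.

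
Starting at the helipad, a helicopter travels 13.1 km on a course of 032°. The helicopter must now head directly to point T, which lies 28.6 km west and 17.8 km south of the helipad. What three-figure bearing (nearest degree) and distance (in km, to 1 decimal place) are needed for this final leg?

231°, 45.8 km

Leg 1 (032°, 13.1 km): east 13.1 sin 32° = 6.94, north 13.1 cos 32° = 11.11
Current position: (6.94, 11.11). Target: (-28.6, -17.8). Remaining: Δeast = -35.54, Δnorth = -28.91.
Bearing = atan2(-35.54, -28.91) mod 360° = 230.88°; distance = √((-35.54)² + (-28.91)²) = 45.815 km.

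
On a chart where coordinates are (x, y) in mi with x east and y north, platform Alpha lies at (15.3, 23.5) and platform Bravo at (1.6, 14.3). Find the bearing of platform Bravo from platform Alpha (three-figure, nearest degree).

236°

Δeast = 1.6 − 15.3 = -13.70; Δnorth = 14.3 − 23.5 = -9.20.
Bearing = atan2(Δeast, Δnorth) mod 360° = 236.12° ≈ 236°.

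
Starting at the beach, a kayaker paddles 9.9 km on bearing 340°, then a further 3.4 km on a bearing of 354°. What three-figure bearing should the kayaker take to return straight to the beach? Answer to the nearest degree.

Leg 1 (340°, 9.9 km): east 9.9 sin 340° = -3.39, north 9.9 cos 340° = 9.30
Leg 2 (354°, 3.4 km): east 3.4 sin 354° = -0.36, north 3.4 cos 354° = 3.38
Net displacement: -3.74 east, 12.68 north. Direction back to start is (3.74, -12.68): bearing = atan2(3.74, -12.68) mod 360° = 163.57° ≈ 164°.

164°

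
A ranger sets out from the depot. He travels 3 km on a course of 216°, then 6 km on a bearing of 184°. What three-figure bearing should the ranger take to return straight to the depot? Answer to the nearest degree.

015°

Leg 1 (216°, 3 km): east 3 sin 216° = -1.76, north 3 cos 216° = -2.43
Leg 2 (184°, 6 km): east 6 sin 184° = -0.42, north 6 cos 184° = -5.99
Net displacement: -2.18 east, -8.41 north. Direction back to start is (2.18, 8.41): bearing = atan2(2.18, 8.41) mod 360° = 14.54° ≈ 015°.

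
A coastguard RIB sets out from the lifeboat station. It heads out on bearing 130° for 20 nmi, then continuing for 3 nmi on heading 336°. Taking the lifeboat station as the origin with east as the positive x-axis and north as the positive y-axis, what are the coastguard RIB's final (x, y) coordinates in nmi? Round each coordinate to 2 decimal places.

Leg 1 (130°, 20 nmi): east 20 sin 130° = 15.32, north 20 cos 130° = -12.86
Leg 2 (336°, 3 nmi): east 3 sin 336° = -1.22, north 3 cos 336° = 2.74
Summing: 14.10 nmi east, -10.12 nmi north → (14.10, -10.12).

(14.10, -10.12)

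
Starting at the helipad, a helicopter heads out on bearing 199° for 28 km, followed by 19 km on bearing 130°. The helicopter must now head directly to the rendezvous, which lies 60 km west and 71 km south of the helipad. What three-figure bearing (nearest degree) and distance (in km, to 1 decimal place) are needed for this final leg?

Leg 1 (199°, 28 km): east 28 sin 199° = -9.12, north 28 cos 199° = -26.47
Leg 2 (130°, 19 km): east 19 sin 130° = 14.55, north 19 cos 130° = -12.21
Current position: (5.44, -38.69). Target: (-60, -71). Remaining: Δeast = -65.44, Δnorth = -32.31.
Bearing = atan2(-65.44, -32.31) mod 360° = 243.72°; distance = √((-65.44)² + (-32.31)²) = 72.982 km.

244°, 73.0 km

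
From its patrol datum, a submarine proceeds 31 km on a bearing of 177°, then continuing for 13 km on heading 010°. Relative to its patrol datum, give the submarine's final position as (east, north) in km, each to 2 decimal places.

Leg 1 (177°, 31 km): east 31 sin 177° = 1.62, north 31 cos 177° = -30.96
Leg 2 (010°, 13 km): east 13 sin 10° = 2.26, north 13 cos 10° = 12.80
Summing: 3.88 km east, -18.16 km north → (3.88, -18.16).

(3.88, -18.16)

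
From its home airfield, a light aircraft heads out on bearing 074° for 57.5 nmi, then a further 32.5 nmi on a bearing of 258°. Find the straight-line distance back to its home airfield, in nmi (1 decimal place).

25.2 nmi

Leg 1 (074°, 57.5 nmi): east 57.5 sin 74° = 55.27, north 57.5 cos 74° = 15.85
Leg 2 (258°, 32.5 nmi): east 32.5 sin 258° = -31.79, north 32.5 cos 258° = -6.76
Net: 23.48 east, 9.09 north. Distance = √((23.48)² + (9.09)²) = 25.181 nmi.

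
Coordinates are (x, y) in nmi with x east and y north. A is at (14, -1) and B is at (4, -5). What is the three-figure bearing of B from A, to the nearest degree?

248°

Δeast = 4 − 14 = -10.00; Δnorth = -5 − -1 = -4.00.
Bearing = atan2(Δeast, Δnorth) mod 360° = 248.20° ≈ 248°.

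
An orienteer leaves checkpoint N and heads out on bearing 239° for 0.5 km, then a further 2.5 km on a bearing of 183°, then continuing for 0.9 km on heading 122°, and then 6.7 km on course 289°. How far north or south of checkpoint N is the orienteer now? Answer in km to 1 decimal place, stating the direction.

Leg 1 (239°, 0.5 km): east 0.5 sin 239° = -0.43, north 0.5 cos 239° = -0.26
Leg 2 (183°, 2.5 km): east 2.5 sin 183° = -0.13, north 2.5 cos 183° = -2.50
Leg 3 (122°, 0.9 km): east 0.9 sin 122° = 0.76, north 0.9 cos 122° = -0.48
Leg 4 (289°, 6.7 km): east 6.7 sin 289° = -6.33, north 6.7 cos 289° = 2.18
Net north component: -1.05 km.

1.0 km south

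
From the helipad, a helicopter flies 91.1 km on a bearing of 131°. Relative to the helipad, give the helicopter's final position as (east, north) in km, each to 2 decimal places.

(68.75, -59.77)

Leg 1 (131°, 91.1 km): east 91.1 sin 131° = 68.75, north 91.1 cos 131° = -59.77
Summing: 68.75 km east, -59.77 km north → (68.75, -59.77).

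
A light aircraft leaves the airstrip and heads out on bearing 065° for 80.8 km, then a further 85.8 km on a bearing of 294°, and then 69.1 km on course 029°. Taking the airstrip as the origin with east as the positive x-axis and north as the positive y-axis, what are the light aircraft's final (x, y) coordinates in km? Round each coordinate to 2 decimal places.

(28.35, 129.48)

Leg 1 (065°, 80.8 km): east 80.8 sin 65° = 73.23, north 80.8 cos 65° = 34.15
Leg 2 (294°, 85.8 km): east 85.8 sin 294° = -78.38, north 85.8 cos 294° = 34.90
Leg 3 (029°, 69.1 km): east 69.1 sin 29° = 33.50, north 69.1 cos 29° = 60.44
Summing: 28.35 km east, 129.48 km north → (28.35, 129.48).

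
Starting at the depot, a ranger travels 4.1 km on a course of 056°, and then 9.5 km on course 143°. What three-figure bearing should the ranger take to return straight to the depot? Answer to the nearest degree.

Leg 1 (056°, 4.1 km): east 4.1 sin 56° = 3.40, north 4.1 cos 56° = 2.29
Leg 2 (143°, 9.5 km): east 9.5 sin 143° = 5.72, north 9.5 cos 143° = -7.59
Net displacement: 9.12 east, -5.29 north. Direction back to start is (-9.12, 5.29): bearing = atan2(-9.12, 5.29) mod 360° = 300.15° ≈ 300°.

300°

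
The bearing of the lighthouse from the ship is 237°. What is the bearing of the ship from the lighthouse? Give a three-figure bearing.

Back-bearing = 237° − 180° = 057°.

057°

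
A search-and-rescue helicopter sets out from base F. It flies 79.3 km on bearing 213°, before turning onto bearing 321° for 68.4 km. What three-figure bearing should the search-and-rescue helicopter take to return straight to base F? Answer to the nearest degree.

081°

Leg 1 (213°, 79.3 km): east 79.3 sin 213° = -43.19, north 79.3 cos 213° = -66.51
Leg 2 (321°, 68.4 km): east 68.4 sin 321° = -43.05, north 68.4 cos 321° = 53.16
Net displacement: -86.24 east, -13.35 north. Direction back to start is (86.24, 13.35): bearing = atan2(86.24, 13.35) mod 360° = 81.20° ≈ 081°.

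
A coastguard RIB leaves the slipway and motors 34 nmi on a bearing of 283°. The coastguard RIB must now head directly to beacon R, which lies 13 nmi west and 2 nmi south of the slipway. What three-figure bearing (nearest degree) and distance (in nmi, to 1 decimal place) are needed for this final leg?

116°, 22.3 nmi

Leg 1 (283°, 34 nmi): east 34 sin 283° = -33.13, north 34 cos 283° = 7.65
Current position: (-33.13, 7.65). Target: (-13, -2). Remaining: Δeast = 20.13, Δnorth = -9.65.
Bearing = atan2(20.13, -9.65) mod 360° = 115.61°; distance = √((20.13)² + (-9.65)²) = 22.322 nmi.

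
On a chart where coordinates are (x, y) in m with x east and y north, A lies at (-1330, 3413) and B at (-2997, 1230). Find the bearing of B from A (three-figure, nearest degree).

217°

Δeast = -2997 − -1330 = -1667.00; Δnorth = 1230 − 3413 = -2183.00.
Bearing = atan2(Δeast, Δnorth) mod 360° = 217.37° ≈ 217°.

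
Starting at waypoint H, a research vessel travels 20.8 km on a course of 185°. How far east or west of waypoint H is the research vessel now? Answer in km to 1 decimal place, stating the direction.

Leg 1 (185°, 20.8 km): east 20.8 sin 185° = -1.81, north 20.8 cos 185° = -20.72
Net east component: -1.81 km.

1.8 km west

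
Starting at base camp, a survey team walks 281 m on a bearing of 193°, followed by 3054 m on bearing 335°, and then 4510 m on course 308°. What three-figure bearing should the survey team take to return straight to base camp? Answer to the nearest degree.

137°

Leg 1 (193°, 281 m): east 281 sin 193° = -63.21, north 281 cos 193° = -273.80
Leg 2 (335°, 3054 m): east 3054 sin 335° = -1290.68, north 3054 cos 335° = 2767.86
Leg 3 (308°, 4510 m): east 4510 sin 308° = -3553.93, north 4510 cos 308° = 2776.63
Net displacement: -4907.82 east, 5270.70 north. Direction back to start is (4907.82, -5270.70): bearing = atan2(4907.82, -5270.70) mod 360° = 137.04° ≈ 137°.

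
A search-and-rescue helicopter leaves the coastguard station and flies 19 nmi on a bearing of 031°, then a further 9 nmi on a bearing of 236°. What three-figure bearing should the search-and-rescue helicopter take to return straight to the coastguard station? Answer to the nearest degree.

192°

Leg 1 (031°, 19 nmi): east 19 sin 31° = 9.79, north 19 cos 31° = 16.29
Leg 2 (236°, 9 nmi): east 9 sin 236° = -7.46, north 9 cos 236° = -5.03
Net displacement: 2.32 east, 11.25 north. Direction back to start is (-2.32, -11.25): bearing = atan2(-2.32, -11.25) mod 360° = 191.67° ≈ 192°.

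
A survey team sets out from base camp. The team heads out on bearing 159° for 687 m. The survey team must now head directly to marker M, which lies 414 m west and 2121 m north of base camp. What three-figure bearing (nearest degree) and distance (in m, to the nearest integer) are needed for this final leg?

Leg 1 (159°, 687 m): east 687 sin 159° = 246.20, north 687 cos 159° = -641.37
Current position: (246.20, -641.37). Target: (-414, 2121). Remaining: Δeast = -660.20, Δnorth = 2762.37.
Bearing = atan2(-660.20, 2762.37) mod 360° = 346.56°; distance = √((-660.20)² + (2762.37)²) = 2840.167 m.

347°, 2840 m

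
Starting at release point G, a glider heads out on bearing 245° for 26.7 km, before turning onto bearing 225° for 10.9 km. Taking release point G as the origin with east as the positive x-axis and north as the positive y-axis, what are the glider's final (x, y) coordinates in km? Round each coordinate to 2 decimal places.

(-31.91, -18.99)

Leg 1 (245°, 26.7 km): east 26.7 sin 245° = -24.20, north 26.7 cos 245° = -11.28
Leg 2 (225°, 10.9 km): east 10.9 sin 225° = -7.71, north 10.9 cos 225° = -7.71
Summing: -31.91 km east, -18.99 km north → (-31.91, -18.99).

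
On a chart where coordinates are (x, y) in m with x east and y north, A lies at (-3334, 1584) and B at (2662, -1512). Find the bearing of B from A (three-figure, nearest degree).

117°

Δeast = 2662 − -3334 = 5996.00; Δnorth = -1512 − 1584 = -3096.00.
Bearing = atan2(Δeast, Δnorth) mod 360° = 117.31° ≈ 117°.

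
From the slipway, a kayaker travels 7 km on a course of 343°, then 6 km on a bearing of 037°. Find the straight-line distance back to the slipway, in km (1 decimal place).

11.6 km

Leg 1 (343°, 7 km): east 7 sin 343° = -2.05, north 7 cos 343° = 6.69
Leg 2 (037°, 6 km): east 6 sin 37° = 3.61, north 6 cos 37° = 4.79
Net: 1.56 east, 11.49 north. Distance = √((1.56)² + (11.49)²) = 11.592 km.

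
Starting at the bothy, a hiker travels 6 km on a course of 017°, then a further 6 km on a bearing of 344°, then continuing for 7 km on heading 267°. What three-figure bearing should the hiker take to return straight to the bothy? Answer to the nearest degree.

Leg 1 (017°, 6 km): east 6 sin 17° = 1.75, north 6 cos 17° = 5.74
Leg 2 (344°, 6 km): east 6 sin 344° = -1.65, north 6 cos 344° = 5.77
Leg 3 (267°, 7 km): east 7 sin 267° = -6.99, north 7 cos 267° = -0.37
Net displacement: -6.89 east, 11.14 north. Direction back to start is (6.89, -11.14): bearing = atan2(6.89, -11.14) mod 360° = 148.26° ≈ 148°.

148°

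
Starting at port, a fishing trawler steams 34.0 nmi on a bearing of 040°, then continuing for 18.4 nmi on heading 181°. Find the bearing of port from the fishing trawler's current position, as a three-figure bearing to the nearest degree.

Leg 1 (040°, 34.0 nmi): east 34.0 sin 40° = 21.85, north 34.0 cos 40° = 26.05
Leg 2 (181°, 18.4 nmi): east 18.4 sin 181° = -0.32, north 18.4 cos 181° = -18.40
Net displacement: 21.53 east, 7.65 north. Direction back to start is (-21.53, -7.65): bearing = atan2(-21.53, -7.65) mod 360° = 250.45° ≈ 250°.

250°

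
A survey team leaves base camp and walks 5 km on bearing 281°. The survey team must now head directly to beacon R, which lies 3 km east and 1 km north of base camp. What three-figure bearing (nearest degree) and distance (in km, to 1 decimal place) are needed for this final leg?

Leg 1 (281°, 5 km): east 5 sin 281° = -4.91, north 5 cos 281° = 0.95
Current position: (-4.91, 0.95). Target: (3, 1). Remaining: Δeast = 7.91, Δnorth = 0.05.
Bearing = atan2(7.91, 0.05) mod 360° = 89.67°; distance = √((7.91)² + (0.05)²) = 7.908 km.

090°, 7.9 km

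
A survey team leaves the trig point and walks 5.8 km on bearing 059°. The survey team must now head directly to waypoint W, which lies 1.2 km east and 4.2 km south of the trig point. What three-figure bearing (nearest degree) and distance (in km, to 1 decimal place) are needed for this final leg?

208°, 8.1 km

Leg 1 (059°, 5.8 km): east 5.8 sin 59° = 4.97, north 5.8 cos 59° = 2.99
Current position: (4.97, 2.99). Target: (1.2, -4.2). Remaining: Δeast = -3.77, Δnorth = -7.19.
Bearing = atan2(-3.77, -7.19) mod 360° = 207.69°; distance = √((-3.77)² + (-7.19)²) = 8.117 km.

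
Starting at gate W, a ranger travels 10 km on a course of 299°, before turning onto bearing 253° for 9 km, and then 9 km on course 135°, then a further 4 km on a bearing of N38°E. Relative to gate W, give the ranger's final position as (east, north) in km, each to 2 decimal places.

Leg 1 (299°, 10 km): east 10 sin 299° = -8.75, north 10 cos 299° = 4.85
Leg 2 (253°, 9 km): east 9 sin 253° = -8.61, north 9 cos 253° = -2.63
Leg 3 (135°, 9 km): east 9 sin 135° = 6.36, north 9 cos 135° = -6.36
Leg 4 (N38°E, 4 km): east 4 sin 38° = 2.46, north 4 cos 38° = 3.15
Summing: -8.53 km east, -1.00 km north → (-8.53, -1.00).

(-8.53, -1.00)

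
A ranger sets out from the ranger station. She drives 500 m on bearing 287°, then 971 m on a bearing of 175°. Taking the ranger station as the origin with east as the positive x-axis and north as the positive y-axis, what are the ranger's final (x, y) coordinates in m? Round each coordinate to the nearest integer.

Leg 1 (287°, 500 m): east 500 sin 287° = -478.15, north 500 cos 287° = 146.19
Leg 2 (175°, 971 m): east 971 sin 175° = 84.63, north 971 cos 175° = -967.31
Summing: -393.52 m east, -821.12 m north → (-394, -821).

(-394, -821)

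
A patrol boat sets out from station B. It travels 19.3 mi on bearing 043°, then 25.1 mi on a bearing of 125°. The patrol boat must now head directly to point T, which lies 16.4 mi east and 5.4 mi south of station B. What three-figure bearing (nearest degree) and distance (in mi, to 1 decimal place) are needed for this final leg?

Leg 1 (043°, 19.3 mi): east 19.3 sin 43° = 13.16, north 19.3 cos 43° = 14.12
Leg 2 (125°, 25.1 mi): east 25.1 sin 125° = 20.56, north 25.1 cos 125° = -14.40
Current position: (33.72, -0.28). Target: (16.4, -5.4). Remaining: Δeast = -17.32, Δnorth = -5.12.
Bearing = atan2(-17.32, -5.12) mod 360° = 253.54°; distance = √((-17.32)² + (-5.12)²) = 18.064 mi.

254°, 18.1 mi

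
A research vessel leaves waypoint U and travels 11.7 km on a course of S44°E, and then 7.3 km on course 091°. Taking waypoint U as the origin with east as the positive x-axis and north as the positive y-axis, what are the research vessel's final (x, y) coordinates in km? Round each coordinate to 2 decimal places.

(15.43, -8.54)

Leg 1 (S44°E, 11.7 km): east 11.7 sin 136° = 8.13, north 11.7 cos 136° = -8.42
Leg 2 (091°, 7.3 km): east 7.3 sin 91° = 7.30, north 7.3 cos 91° = -0.13
Summing: 15.43 km east, -8.54 km north → (15.43, -8.54).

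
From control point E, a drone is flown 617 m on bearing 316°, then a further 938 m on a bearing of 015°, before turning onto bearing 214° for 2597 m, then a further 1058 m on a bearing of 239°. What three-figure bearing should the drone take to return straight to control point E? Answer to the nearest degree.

Leg 1 (316°, 617 m): east 617 sin 316° = -428.60, north 617 cos 316° = 443.83
Leg 2 (015°, 938 m): east 938 sin 15° = 242.77, north 938 cos 15° = 906.04
Leg 3 (214°, 2597 m): east 2597 sin 214° = -1452.22, north 2597 cos 214° = -2153.01
Leg 4 (239°, 1058 m): east 1058 sin 239° = -906.88, north 1058 cos 239° = -544.91
Net displacement: -2544.94 east, -1348.05 north. Direction back to start is (2544.94, 1348.05): bearing = atan2(2544.94, 1348.05) mod 360° = 62.09° ≈ 062°.

062°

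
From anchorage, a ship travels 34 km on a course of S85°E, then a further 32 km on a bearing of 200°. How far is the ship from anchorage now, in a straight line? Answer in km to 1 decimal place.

Leg 1 (S85°E, 34 km): east 34 sin 95° = 33.87, north 34 cos 95° = -2.96
Leg 2 (200°, 32 km): east 32 sin 200° = -10.94, north 32 cos 200° = -30.07
Net: 22.93 east, -33.03 north. Distance = √((22.93)² + (-33.03)²) = 40.210 km.

40.2 km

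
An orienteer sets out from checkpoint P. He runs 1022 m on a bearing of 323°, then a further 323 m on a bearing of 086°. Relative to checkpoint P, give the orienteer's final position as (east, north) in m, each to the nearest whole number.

(-293, 839)

Leg 1 (323°, 1022 m): east 1022 sin 323° = -615.05, north 1022 cos 323° = 816.21
Leg 2 (086°, 323 m): east 323 sin 86° = 322.21, north 323 cos 86° = 22.53
Summing: -292.84 m east, 838.74 m north → (-293, 839).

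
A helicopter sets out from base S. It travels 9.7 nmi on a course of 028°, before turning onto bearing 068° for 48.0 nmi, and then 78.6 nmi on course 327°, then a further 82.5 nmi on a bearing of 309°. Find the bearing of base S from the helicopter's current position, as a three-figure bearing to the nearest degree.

158°

Leg 1 (028°, 9.7 nmi): east 9.7 sin 28° = 4.55, north 9.7 cos 28° = 8.56
Leg 2 (068°, 48.0 nmi): east 48.0 sin 68° = 44.50, north 48.0 cos 68° = 17.98
Leg 3 (327°, 78.6 nmi): east 78.6 sin 327° = -42.81, north 78.6 cos 327° = 65.92
Leg 4 (309°, 82.5 nmi): east 82.5 sin 309° = -64.11, north 82.5 cos 309° = 51.92
Net displacement: -57.86 east, 144.38 north. Direction back to start is (57.86, -144.38): bearing = atan2(57.86, -144.38) mod 360° = 158.16° ≈ 158°.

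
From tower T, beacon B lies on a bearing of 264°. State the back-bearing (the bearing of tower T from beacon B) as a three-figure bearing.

Back-bearing = 264° − 180° = 084°.

084°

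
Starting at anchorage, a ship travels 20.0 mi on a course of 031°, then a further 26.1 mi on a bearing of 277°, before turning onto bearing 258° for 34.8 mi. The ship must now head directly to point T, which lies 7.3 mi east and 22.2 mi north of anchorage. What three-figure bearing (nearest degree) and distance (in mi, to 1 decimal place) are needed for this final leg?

081°, 57.7 mi

Leg 1 (031°, 20.0 mi): east 20.0 sin 31° = 10.30, north 20.0 cos 31° = 17.14
Leg 2 (277°, 26.1 mi): east 26.1 sin 277° = -25.91, north 26.1 cos 277° = 3.18
Leg 3 (258°, 34.8 mi): east 34.8 sin 258° = -34.04, north 34.8 cos 258° = -7.24
Current position: (-49.64, 13.09). Target: (7.3, 22.2). Remaining: Δeast = 56.94, Δnorth = 9.11.
Bearing = atan2(56.94, 9.11) mod 360° = 80.91°; distance = √((56.94)² + (9.11)²) = 57.669 mi.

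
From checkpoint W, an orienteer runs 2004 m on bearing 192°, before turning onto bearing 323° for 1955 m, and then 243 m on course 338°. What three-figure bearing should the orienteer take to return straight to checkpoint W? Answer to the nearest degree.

Leg 1 (192°, 2004 m): east 2004 sin 192° = -416.66, north 2004 cos 192° = -1960.21
Leg 2 (323°, 1955 m): east 1955 sin 323° = -1176.55, north 1955 cos 323° = 1561.33
Leg 3 (338°, 243 m): east 243 sin 338° = -91.03, north 243 cos 338° = 225.31
Net displacement: -1684.23 east, -173.57 north. Direction back to start is (1684.23, 173.57): bearing = atan2(1684.23, 173.57) mod 360° = 84.12° ≈ 084°.

084°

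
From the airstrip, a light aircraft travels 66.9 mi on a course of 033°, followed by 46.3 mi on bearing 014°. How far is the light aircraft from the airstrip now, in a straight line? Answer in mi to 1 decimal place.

Leg 1 (033°, 66.9 mi): east 66.9 sin 33° = 36.44, north 66.9 cos 33° = 56.11
Leg 2 (014°, 46.3 mi): east 46.3 sin 14° = 11.20, north 46.3 cos 14° = 44.92
Net: 47.64 east, 101.03 north. Distance = √((47.64)² + (101.03)²) = 111.699 mi.

111.7 mi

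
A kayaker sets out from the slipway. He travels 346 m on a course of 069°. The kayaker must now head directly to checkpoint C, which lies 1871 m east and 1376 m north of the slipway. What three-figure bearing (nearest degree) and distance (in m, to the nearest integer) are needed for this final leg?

051°, 1991 m

Leg 1 (069°, 346 m): east 346 sin 69° = 323.02, north 346 cos 69° = 124.00
Current position: (323.02, 124.00). Target: (1871, 1376). Remaining: Δeast = 1547.98, Δnorth = 1252.00.
Bearing = atan2(1547.98, 1252.00) mod 360° = 51.03°; distance = √((1547.98)² + (1252.00)²) = 1990.920 m.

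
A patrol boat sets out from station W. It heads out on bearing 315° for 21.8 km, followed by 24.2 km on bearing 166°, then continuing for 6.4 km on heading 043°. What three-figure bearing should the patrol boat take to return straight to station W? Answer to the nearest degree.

Leg 1 (315°, 21.8 km): east 21.8 sin 315° = -15.41, north 21.8 cos 315° = 15.41
Leg 2 (166°, 24.2 km): east 24.2 sin 166° = 5.85, north 24.2 cos 166° = -23.48
Leg 3 (043°, 6.4 km): east 6.4 sin 43° = 4.36, north 6.4 cos 43° = 4.68
Net displacement: -5.20 east, -3.39 north. Direction back to start is (5.20, 3.39): bearing = atan2(5.20, 3.39) mod 360° = 56.91° ≈ 057°.

057°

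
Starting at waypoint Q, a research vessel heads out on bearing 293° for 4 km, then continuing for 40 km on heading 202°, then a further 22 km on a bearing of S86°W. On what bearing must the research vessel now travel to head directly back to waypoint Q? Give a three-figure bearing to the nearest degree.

Leg 1 (293°, 4 km): east 4 sin 293° = -3.68, north 4 cos 293° = 1.56
Leg 2 (202°, 40 km): east 40 sin 202° = -14.98, north 40 cos 202° = -37.09
Leg 3 (S86°W, 22 km): east 22 sin 266° = -21.95, north 22 cos 266° = -1.53
Net displacement: -40.61 east, -37.06 north. Direction back to start is (40.61, 37.06): bearing = atan2(40.61, 37.06) mod 360° = 47.62° ≈ 048°.

048°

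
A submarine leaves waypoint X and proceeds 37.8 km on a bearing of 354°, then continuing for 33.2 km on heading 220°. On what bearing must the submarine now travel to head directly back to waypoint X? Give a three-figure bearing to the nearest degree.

116°

Leg 1 (354°, 37.8 km): east 37.8 sin 354° = -3.95, north 37.8 cos 354° = 37.59
Leg 2 (220°, 33.2 km): east 33.2 sin 220° = -21.34, north 33.2 cos 220° = -25.43
Net displacement: -25.29 east, 12.16 north. Direction back to start is (25.29, -12.16): bearing = atan2(25.29, -12.16) mod 360° = 115.68° ≈ 116°.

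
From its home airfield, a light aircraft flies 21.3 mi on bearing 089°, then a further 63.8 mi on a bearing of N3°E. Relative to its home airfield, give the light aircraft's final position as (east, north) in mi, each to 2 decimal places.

(24.64, 64.08)

Leg 1 (089°, 21.3 mi): east 21.3 sin 89° = 21.30, north 21.3 cos 89° = 0.37
Leg 2 (N3°E, 63.8 mi): east 63.8 sin 3° = 3.34, north 63.8 cos 3° = 63.71
Summing: 24.64 mi east, 64.08 mi north → (24.64, 64.08).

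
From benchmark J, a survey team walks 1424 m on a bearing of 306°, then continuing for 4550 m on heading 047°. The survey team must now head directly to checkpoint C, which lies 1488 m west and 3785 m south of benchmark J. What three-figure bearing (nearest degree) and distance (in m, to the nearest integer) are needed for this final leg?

Leg 1 (306°, 1424 m): east 1424 sin 306° = -1152.04, north 1424 cos 306° = 837.01
Leg 2 (047°, 4550 m): east 4550 sin 47° = 3327.66, north 4550 cos 47° = 3103.09
Current position: (2175.62, 3940.10). Target: (-1488, -3785). Remaining: Δeast = -3663.62, Δnorth = -7725.10.
Bearing = atan2(-3663.62, -7725.10) mod 360° = 205.37°; distance = √((-3663.62)² + (-7725.10)²) = 8549.810 m.

205°, 8550 m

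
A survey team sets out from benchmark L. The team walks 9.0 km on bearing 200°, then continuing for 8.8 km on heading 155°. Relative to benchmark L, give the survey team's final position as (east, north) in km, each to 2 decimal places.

Leg 1 (200°, 9.0 km): east 9.0 sin 200° = -3.08, north 9.0 cos 200° = -8.46
Leg 2 (155°, 8.8 km): east 8.8 sin 155° = 3.72, north 8.8 cos 155° = -7.98
Summing: 0.64 km east, -16.43 km north → (0.64, -16.43).

(0.64, -16.43)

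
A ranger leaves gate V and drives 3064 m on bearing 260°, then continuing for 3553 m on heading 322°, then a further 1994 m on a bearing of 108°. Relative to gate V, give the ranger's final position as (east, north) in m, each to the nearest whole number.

(-3308, 1652)

Leg 1 (260°, 3064 m): east 3064 sin 260° = -3017.45, north 3064 cos 260° = -532.06
Leg 2 (322°, 3553 m): east 3553 sin 322° = -2187.45, north 3553 cos 322° = 2799.80
Leg 3 (108°, 1994 m): east 1994 sin 108° = 1896.41, north 1994 cos 108° = -616.18
Summing: -3308.49 m east, 1651.56 m north → (-3308, 1652).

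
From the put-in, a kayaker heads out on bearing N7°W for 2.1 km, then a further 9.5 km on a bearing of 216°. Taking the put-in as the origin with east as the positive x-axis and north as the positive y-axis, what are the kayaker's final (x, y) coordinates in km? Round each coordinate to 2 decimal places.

Leg 1 (N7°W, 2.1 km): east 2.1 sin 353° = -0.26, north 2.1 cos 353° = 2.08
Leg 2 (216°, 9.5 km): east 9.5 sin 216° = -5.58, north 9.5 cos 216° = -7.69
Summing: -5.84 km east, -5.60 km north → (-5.84, -5.60).

(-5.84, -5.60)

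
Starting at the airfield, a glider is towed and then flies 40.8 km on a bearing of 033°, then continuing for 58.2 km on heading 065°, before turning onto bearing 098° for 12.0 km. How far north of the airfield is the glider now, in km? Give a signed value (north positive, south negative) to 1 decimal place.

57.1 km

Leg 1 (033°, 40.8 km): east 40.8 sin 33° = 22.22, north 40.8 cos 33° = 34.22
Leg 2 (065°, 58.2 km): east 58.2 sin 65° = 52.75, north 58.2 cos 65° = 24.60
Leg 3 (098°, 12.0 km): east 12.0 sin 98° = 11.88, north 12.0 cos 98° = -1.67
Net north component: 57.14 km.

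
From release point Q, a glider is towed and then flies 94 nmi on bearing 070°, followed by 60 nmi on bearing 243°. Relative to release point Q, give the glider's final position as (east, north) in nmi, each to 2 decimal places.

Leg 1 (070°, 94 nmi): east 94 sin 70° = 88.33, north 94 cos 70° = 32.15
Leg 2 (243°, 60 nmi): east 60 sin 243° = -53.46, north 60 cos 243° = -27.24
Summing: 34.87 nmi east, 4.91 nmi north → (34.87, 4.91).

(34.87, 4.91)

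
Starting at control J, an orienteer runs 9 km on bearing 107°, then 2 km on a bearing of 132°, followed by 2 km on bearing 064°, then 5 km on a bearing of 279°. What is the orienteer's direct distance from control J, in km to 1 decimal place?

Leg 1 (107°, 9 km): east 9 sin 107° = 8.61, north 9 cos 107° = -2.63
Leg 2 (132°, 2 km): east 2 sin 132° = 1.49, north 2 cos 132° = -1.34
Leg 3 (064°, 2 km): east 2 sin 64° = 1.80, north 2 cos 64° = 0.88
Leg 4 (279°, 5 km): east 5 sin 279° = -4.94, north 5 cos 279° = 0.78
Net: 6.95 east, -2.31 north. Distance = √((6.95)² + (-2.31)²) = 7.326 km.

7.3 km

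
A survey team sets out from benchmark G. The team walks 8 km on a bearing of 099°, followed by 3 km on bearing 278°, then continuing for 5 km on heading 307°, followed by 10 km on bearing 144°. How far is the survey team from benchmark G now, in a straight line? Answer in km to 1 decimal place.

9.0 km

Leg 1 (099°, 8 km): east 8 sin 99° = 7.90, north 8 cos 99° = -1.25
Leg 2 (278°, 3 km): east 3 sin 278° = -2.97, north 3 cos 278° = 0.42
Leg 3 (307°, 5 km): east 5 sin 307° = -3.99, north 5 cos 307° = 3.01
Leg 4 (144°, 10 km): east 10 sin 144° = 5.88, north 10 cos 144° = -8.09
Net: 6.82 east, -5.92 north. Distance = √((6.82)² + (-5.92)²) = 9.024 km.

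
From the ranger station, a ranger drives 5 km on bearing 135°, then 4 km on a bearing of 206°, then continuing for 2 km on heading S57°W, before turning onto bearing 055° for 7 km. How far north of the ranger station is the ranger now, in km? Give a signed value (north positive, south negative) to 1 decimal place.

Leg 1 (135°, 5 km): east 5 sin 135° = 3.54, north 5 cos 135° = -3.54
Leg 2 (206°, 4 km): east 4 sin 206° = -1.75, north 4 cos 206° = -3.60
Leg 3 (S57°W, 2 km): east 2 sin 237° = -1.68, north 2 cos 237° = -1.09
Leg 4 (055°, 7 km): east 7 sin 55° = 5.73, north 7 cos 55° = 4.02
Net north component: -4.20 km.

-4.2 km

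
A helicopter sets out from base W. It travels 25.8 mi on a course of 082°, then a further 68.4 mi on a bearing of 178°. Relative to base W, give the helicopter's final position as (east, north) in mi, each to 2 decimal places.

Leg 1 (082°, 25.8 mi): east 25.8 sin 82° = 25.55, north 25.8 cos 82° = 3.59
Leg 2 (178°, 68.4 mi): east 68.4 sin 178° = 2.39, north 68.4 cos 178° = -68.36
Summing: 27.94 mi east, -64.77 mi north → (27.94, -64.77).

(27.94, -64.77)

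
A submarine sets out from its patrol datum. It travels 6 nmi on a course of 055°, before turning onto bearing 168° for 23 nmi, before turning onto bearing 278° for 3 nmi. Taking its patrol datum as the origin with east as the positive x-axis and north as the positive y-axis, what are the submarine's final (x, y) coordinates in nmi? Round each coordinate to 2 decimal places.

Leg 1 (055°, 6 nmi): east 6 sin 55° = 4.91, north 6 cos 55° = 3.44
Leg 2 (168°, 23 nmi): east 23 sin 168° = 4.78, north 23 cos 168° = -22.50
Leg 3 (278°, 3 nmi): east 3 sin 278° = -2.97, north 3 cos 278° = 0.42
Summing: 6.73 nmi east, -18.64 nmi north → (6.73, -18.64).

(6.73, -18.64)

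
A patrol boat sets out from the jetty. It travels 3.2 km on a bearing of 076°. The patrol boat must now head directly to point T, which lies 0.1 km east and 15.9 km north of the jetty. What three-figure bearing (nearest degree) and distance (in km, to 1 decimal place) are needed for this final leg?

Leg 1 (076°, 3.2 km): east 3.2 sin 76° = 3.10, north 3.2 cos 76° = 0.77
Current position: (3.10, 0.77). Target: (0.1, 15.9). Remaining: Δeast = -3.00, Δnorth = 15.13.
Bearing = atan2(-3.00, 15.13) mod 360° = 348.76°; distance = √((-3.00)² + (15.13)²) = 15.421 km.

349°, 15.4 km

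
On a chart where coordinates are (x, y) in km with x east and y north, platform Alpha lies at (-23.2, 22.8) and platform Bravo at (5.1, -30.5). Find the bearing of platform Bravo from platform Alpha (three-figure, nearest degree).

Δeast = 5.1 − -23.2 = 28.30; Δnorth = -30.5 − 22.8 = -53.30.
Bearing = atan2(Δeast, Δnorth) mod 360° = 152.03° ≈ 152°.

152°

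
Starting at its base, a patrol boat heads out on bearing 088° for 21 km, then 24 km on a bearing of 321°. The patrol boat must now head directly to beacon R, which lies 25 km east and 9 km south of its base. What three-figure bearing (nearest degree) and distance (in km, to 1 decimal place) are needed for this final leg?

146°, 34.2 km

Leg 1 (088°, 21 km): east 21 sin 88° = 20.99, north 21 cos 88° = 0.73
Leg 2 (321°, 24 km): east 24 sin 321° = -15.10, north 24 cos 321° = 18.65
Current position: (5.88, 19.38). Target: (25, -9). Remaining: Δeast = 19.12, Δnorth = -28.38.
Bearing = atan2(19.12, -28.38) mod 360° = 146.04°; distance = √((19.12)² + (-28.38)²) = 34.222 km.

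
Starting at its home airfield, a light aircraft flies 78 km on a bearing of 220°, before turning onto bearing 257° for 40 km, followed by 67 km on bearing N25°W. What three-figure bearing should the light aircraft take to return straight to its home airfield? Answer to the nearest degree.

Leg 1 (220°, 78 km): east 78 sin 220° = -50.14, north 78 cos 220° = -59.75
Leg 2 (257°, 40 km): east 40 sin 257° = -38.97, north 40 cos 257° = -9.00
Leg 3 (N25°W, 67 km): east 67 sin 335° = -28.32, north 67 cos 335° = 60.72
Net displacement: -117.43 east, -8.03 north. Direction back to start is (117.43, 8.03): bearing = atan2(117.43, 8.03) mod 360° = 86.09° ≈ 086°.

086°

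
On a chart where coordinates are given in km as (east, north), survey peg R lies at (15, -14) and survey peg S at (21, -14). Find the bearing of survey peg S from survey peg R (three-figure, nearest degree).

090°

Δeast = 21 − 15 = 6.00; Δnorth = -14 − -14 = 0.00.
Bearing = atan2(Δeast, Δnorth) mod 360° = 90.00° ≈ 090°.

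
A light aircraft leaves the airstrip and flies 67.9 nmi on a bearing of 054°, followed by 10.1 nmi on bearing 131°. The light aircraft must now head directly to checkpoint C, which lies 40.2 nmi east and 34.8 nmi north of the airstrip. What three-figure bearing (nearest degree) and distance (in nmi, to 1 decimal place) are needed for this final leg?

Leg 1 (054°, 67.9 nmi): east 67.9 sin 54° = 54.93, north 67.9 cos 54° = 39.91
Leg 2 (131°, 10.1 nmi): east 10.1 sin 131° = 7.62, north 10.1 cos 131° = -6.63
Current position: (62.55, 33.28). Target: (40.2, 34.8). Remaining: Δeast = -22.35, Δnorth = 1.52.
Bearing = atan2(-22.35, 1.52) mod 360° = 273.88°; distance = √((-22.35)² + (1.52)²) = 22.406 nmi.

274°, 22.4 nmi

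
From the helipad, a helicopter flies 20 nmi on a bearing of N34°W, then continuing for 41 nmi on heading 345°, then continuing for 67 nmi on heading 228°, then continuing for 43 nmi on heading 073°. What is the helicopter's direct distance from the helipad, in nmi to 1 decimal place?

Leg 1 (N34°W, 20 nmi): east 20 sin 326° = -11.18, north 20 cos 326° = 16.58
Leg 2 (345°, 41 nmi): east 41 sin 345° = -10.61, north 41 cos 345° = 39.60
Leg 3 (228°, 67 nmi): east 67 sin 228° = -49.79, north 67 cos 228° = -44.83
Leg 4 (073°, 43 nmi): east 43 sin 73° = 41.12, north 43 cos 73° = 12.57
Net: -30.47 east, 23.92 north. Distance = √((-30.47)² + (23.92)²) = 38.736 nmi.

38.7 nmi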